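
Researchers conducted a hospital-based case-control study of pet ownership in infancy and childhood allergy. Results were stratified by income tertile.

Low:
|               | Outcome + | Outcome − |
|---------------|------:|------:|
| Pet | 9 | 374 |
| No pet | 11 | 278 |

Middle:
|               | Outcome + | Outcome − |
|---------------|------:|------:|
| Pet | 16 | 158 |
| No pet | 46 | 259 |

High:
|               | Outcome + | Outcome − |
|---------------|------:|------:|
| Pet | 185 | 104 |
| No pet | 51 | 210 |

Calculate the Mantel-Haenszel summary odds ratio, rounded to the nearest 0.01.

OR_MH = Σ(aᵢdᵢ/nᵢ) / Σ(bᵢcᵢ/nᵢ), where nᵢ is the stratum total.
Stratum 1 (Low): n = 672; a·d/n = 9·278/672 = 3.7232; b·c/n = 374·11/672 = 6.1220
Stratum 2 (Middle): n = 479; a·d/n = 16·259/479 = 8.6514; b·c/n = 158·46/479 = 15.1733
Stratum 3 (High): n = 550; a·d/n = 185·210/550 = 70.6364; b·c/n = 104·51/550 = 9.6436
OR_MH = (3.7232 + 8.6514 + 70.6364) / (6.1220 + 15.1733 + 9.6436) = 83.0109 / 30.9389 = 2.68306

2.68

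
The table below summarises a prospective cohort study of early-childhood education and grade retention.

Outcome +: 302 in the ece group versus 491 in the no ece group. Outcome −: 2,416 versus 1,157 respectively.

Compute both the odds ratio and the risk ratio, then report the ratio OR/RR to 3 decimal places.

0.790

From the description: a = 302, b = 2416, c = 491, d = 1157.
OR = (302·1157)/(2416·491) = 349414/1186256 = 0.29455
Risk in exposed = 302/2718 = 0.11111; risk in unexposed = 491/1648 = 0.29794; RR = 0.37294
OR/RR = 0.29455 / 0.37294 = 0.78982
The outcome is not rare, so the OR lies further from 1 than the RR.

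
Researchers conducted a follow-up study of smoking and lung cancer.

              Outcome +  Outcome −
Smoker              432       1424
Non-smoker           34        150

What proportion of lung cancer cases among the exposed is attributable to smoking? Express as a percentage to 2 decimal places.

20.61

Cells: a = 432, b = 1424, c = 34, d = 150.
Risk in exposed = 432/1856 = 0.23276; risk in unexposed = 34/184 = 0.18478.
RR = 0.23276/0.18478 = 1.25963
AR% = (RR − 1)/RR × 100 = (1.25963 − 1)/1.25963 × 100 = 20.6119%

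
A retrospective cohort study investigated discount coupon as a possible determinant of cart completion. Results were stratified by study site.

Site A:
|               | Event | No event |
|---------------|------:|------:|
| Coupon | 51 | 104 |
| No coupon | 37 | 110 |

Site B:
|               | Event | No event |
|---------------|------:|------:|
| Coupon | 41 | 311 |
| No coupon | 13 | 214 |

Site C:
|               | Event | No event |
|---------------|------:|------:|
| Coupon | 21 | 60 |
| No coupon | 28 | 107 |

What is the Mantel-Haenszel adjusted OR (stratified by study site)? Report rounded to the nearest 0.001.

1.605

OR_MH = Σ(aᵢdᵢ/nᵢ) / Σ(bᵢcᵢ/nᵢ), where nᵢ is the stratum total.
Stratum 1 (Site A): n = 302; a·d/n = 51·110/302 = 18.5762; b·c/n = 104·37/302 = 12.7417
Stratum 2 (Site B): n = 579; a·d/n = 41·214/579 = 15.1537; b·c/n = 311·13/579 = 6.9827
Stratum 3 (Site C): n = 216; a·d/n = 21·107/216 = 10.4028; b·c/n = 60·28/216 = 7.7778
OR_MH = (18.5762 + 15.1537 + 10.4028) / (12.7417 + 6.9827 + 7.7778) = 44.1327 / 27.5022 = 1.60469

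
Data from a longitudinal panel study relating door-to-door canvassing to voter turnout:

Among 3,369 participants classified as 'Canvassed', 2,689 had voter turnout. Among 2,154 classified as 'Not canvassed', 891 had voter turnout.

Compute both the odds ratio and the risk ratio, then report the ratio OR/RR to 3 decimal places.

2.905

From the description: a = 2689, b = 680, c = 891, d = 1263.
OR = (2689·1263)/(680·891) = 3396207/605880 = 5.60541
Risk in exposed = 2689/3369 = 0.79816; risk in unexposed = 891/2154 = 0.41365; RR = 1.92956
OR/RR = 5.60541 / 1.92956 = 2.90502
The outcome is not rare, so the OR lies further from 1 than the RR.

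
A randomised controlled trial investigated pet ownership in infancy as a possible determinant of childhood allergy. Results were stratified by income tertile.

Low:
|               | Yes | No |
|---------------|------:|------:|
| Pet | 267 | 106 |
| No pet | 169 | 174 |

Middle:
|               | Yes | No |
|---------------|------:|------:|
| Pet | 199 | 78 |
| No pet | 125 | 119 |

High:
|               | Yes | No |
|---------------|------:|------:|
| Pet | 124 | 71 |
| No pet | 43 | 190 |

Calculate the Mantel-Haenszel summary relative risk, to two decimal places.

1.66

RR_MH = Σ(aᵢ·n₀ᵢ/nᵢ) / Σ(cᵢ·n₁ᵢ/nᵢ), with n₁ᵢ = aᵢ+bᵢ (exposed), n₀ᵢ = cᵢ+dᵢ (unexposed), nᵢ = n₁ᵢ+n₀ᵢ.
Stratum 1 (Low): n₁ = 373, n₀ = 343, n = 716; a·n₀/n = 267·343/716 = 127.9064; c·n₁/n = 169·373/716 = 88.0405
Stratum 2 (Middle): n₁ = 277, n₀ = 244, n = 521; a·n₀/n = 199·244/521 = 93.1977; c·n₁/n = 125·277/521 = 66.4587
Stratum 3 (High): n₁ = 195, n₀ = 233, n = 428; a·n₀/n = 124·233/428 = 67.5047; c·n₁/n = 43·195/428 = 19.5911
RR_MH = (127.9064 + 93.1977 + 67.5047) / (88.0405 + 66.4587 + 19.5911) = 288.6088 / 174.0904 = 1.65781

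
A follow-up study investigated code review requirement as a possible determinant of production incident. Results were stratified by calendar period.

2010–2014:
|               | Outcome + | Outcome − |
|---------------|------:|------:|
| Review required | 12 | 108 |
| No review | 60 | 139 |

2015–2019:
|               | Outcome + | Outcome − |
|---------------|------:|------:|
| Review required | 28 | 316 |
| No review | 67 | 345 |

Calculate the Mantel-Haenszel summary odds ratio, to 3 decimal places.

OR_MH = Σ(aᵢdᵢ/nᵢ) / Σ(bᵢcᵢ/nᵢ), where nᵢ is the stratum total.
Stratum 1 (2010–2014): n = 319; a·d/n = 12·139/319 = 5.2288; b·c/n = 108·60/319 = 20.3135
Stratum 2 (2015–2019): n = 756; a·d/n = 28·345/756 = 12.7778; b·c/n = 316·67/756 = 28.0053
OR_MH = (5.2288 + 12.7778) / (20.3135 + 28.0053) = 18.0066 / 48.3188 = 0.37266

0.373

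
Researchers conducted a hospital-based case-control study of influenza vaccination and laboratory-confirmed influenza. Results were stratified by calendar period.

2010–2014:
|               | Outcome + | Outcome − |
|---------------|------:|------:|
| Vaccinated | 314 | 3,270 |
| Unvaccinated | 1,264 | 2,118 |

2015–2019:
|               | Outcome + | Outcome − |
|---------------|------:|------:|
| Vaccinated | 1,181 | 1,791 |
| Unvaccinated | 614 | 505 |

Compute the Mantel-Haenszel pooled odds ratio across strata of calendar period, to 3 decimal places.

OR_MH = Σ(aᵢdᵢ/nᵢ) / Σ(bᵢcᵢ/nᵢ), where nᵢ is the stratum total.
Stratum 1 (2010–2014): n = 6966; a·d/n = 314·2118/6966 = 95.4711; b·c/n = 3270·1264/6966 = 593.3506
Stratum 2 (2015–2019): n = 4091; a·d/n = 1181·505/4091 = 145.7846; b·c/n = 1791·614/4091 = 268.8032
OR_MH = (95.4711 + 145.7846) / (593.3506 + 268.8032) = 241.2558 / 862.1538 = 0.27983

0.280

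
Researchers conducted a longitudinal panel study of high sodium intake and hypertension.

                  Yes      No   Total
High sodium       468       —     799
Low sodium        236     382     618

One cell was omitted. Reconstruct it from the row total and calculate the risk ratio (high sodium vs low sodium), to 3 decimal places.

1.534

The missing cell is in the exposed row: 799 − 468 = 331.
So a = 468, b = 331, c = 236, d = 382.
RR = [a/(a+b)] / [c/(c+d)] = (468/799) / (236/618) = 0.58573/0.38188 = 1.53382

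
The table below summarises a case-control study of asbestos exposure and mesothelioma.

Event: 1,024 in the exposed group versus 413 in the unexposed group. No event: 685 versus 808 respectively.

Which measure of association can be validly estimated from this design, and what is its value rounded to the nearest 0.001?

2.925

From the description: a = 1024, b = 685, c = 413, d = 808.
This is a case-control study: participants were sampled on outcome status, so risks in the source population cannot be estimated directly — relative risk is not valid here. The odds ratio is the appropriate measure.
OR = (a·d)/(b·c) = (1024 × 808) / (685 × 413) = 827392 / 282905 = 2.92463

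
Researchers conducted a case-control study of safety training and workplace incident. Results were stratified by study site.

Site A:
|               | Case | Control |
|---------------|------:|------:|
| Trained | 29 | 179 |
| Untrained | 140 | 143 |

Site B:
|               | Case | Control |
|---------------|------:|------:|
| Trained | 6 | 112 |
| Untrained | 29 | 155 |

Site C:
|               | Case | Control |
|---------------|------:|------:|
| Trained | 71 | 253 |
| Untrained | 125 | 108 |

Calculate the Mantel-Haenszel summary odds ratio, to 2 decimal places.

OR_MH = Σ(aᵢdᵢ/nᵢ) / Σ(bᵢcᵢ/nᵢ), where nᵢ is the stratum total.
Stratum 1 (Site A): n = 491; a·d/n = 29·143/491 = 8.4460; b·c/n = 179·140/491 = 51.0387
Stratum 2 (Site B): n = 302; a·d/n = 6·155/302 = 3.0795; b·c/n = 112·29/302 = 10.7550
Stratum 3 (Site C): n = 557; a·d/n = 71·108/557 = 13.7666; b·c/n = 253·125/557 = 56.7774
OR_MH = (8.4460 + 3.0795 + 13.7666) / (51.0387 + 10.7550 + 56.7774) = 25.2921 / 118.5710 = 0.21331

0.21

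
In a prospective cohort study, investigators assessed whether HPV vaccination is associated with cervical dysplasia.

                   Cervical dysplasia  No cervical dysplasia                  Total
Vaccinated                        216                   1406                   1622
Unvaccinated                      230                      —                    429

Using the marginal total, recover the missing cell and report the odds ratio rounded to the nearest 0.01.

The missing cell is in the unexposed row: 429 − 230 = 199.
So a = 216, b = 1406, c = 230, d = 199.
OR = (a·d)/(b·c) = (216 × 199) / (1406 × 230) = 42984 / 323380 = 0.13292

0.13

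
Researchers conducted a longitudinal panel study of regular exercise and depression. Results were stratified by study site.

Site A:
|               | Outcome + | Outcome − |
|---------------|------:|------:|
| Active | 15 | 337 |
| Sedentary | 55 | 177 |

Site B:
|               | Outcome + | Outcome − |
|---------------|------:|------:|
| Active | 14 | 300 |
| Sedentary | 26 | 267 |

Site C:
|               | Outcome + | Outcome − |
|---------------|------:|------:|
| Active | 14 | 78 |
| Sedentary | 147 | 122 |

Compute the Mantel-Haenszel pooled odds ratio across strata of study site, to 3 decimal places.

OR_MH = Σ(aᵢdᵢ/nᵢ) / Σ(bᵢcᵢ/nᵢ), where nᵢ is the stratum total.
Stratum 1 (Site A): n = 584; a·d/n = 15·177/584 = 4.5462; b·c/n = 337·55/584 = 31.7380
Stratum 2 (Site B): n = 607; a·d/n = 14·267/607 = 6.1582; b·c/n = 300·26/607 = 12.8501
Stratum 3 (Site C): n = 361; a·d/n = 14·122/361 = 4.7313; b·c/n = 78·147/361 = 31.7618
OR_MH = (4.5462 + 6.1582 + 4.7313) / (31.7380 + 12.8501 + 31.7618) = 15.4357 / 76.3499 = 0.20217

0.202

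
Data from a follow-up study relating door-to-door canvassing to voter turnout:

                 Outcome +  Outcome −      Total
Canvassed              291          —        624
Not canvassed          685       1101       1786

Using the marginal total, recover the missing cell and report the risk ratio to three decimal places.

The missing cell is in the exposed row: 624 − 291 = 333.
So a = 291, b = 333, c = 685, d = 1101.
RR = [a/(a+b)] / [c/(c+d)] = (291/624) / (685/1786) = 0.46635/0.38354 = 1.21590

1.216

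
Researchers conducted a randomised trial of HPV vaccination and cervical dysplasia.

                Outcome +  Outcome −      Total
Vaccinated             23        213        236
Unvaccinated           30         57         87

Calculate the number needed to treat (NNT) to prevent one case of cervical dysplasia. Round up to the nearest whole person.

5

Risk in treated group = 23/236 = 0.09746; risk in control = 30/87 = 0.34483.
Absolute risk reduction = 0.34483 − 0.09746 = 0.24737
NNT = 1 / ARR = 1 / 0.24737 = 4.043 → round up → 5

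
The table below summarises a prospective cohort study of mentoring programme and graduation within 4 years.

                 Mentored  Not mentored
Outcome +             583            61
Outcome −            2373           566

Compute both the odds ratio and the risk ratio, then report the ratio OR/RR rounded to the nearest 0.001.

1.124

Reading the table with exposure as columns: a = 583 (Mentored, case), b = 2373 (Mentored, non-case), c = 61 (Not mentored, case), d = 566.
OR = (583·566)/(2373·61) = 329978/144753 = 2.27959
Risk in exposed = 583/2956 = 0.19723; risk in unexposed = 61/627 = 0.09729; RR = 2.02722
OR/RR = 2.27959 / 2.02722 = 1.12449
The outcome is not rare, so the OR lies further from 1 than the RR.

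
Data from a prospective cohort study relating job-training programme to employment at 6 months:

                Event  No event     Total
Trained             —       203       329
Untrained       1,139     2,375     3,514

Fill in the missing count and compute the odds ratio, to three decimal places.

The missing cell is in the exposed row: 329 − 203 = 126.
So a = 126, b = 203, c = 1139, d = 2375.
OR = (a·d)/(b·c) = (126 × 2375) / (203 × 1139) = 299250 / 231217 = 1.29424

1.294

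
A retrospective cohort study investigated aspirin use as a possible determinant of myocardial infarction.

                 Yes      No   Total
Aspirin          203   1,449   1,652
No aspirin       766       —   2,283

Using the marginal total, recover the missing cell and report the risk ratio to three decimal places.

0.366

The missing cell is in the unexposed row: 2283 − 766 = 1517.
So a = 203, b = 1449, c = 766, d = 1517.
RR = [a/(a+b)] / [c/(c+d)] = (203/1652) / (766/2283) = 0.12288/0.33552 = 0.36624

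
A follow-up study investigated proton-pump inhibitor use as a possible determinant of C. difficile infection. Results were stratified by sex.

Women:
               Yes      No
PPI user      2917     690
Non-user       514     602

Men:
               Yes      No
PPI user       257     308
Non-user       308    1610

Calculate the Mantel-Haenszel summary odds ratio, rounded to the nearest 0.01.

OR_MH = Σ(aᵢdᵢ/nᵢ) / Σ(bᵢcᵢ/nᵢ), where nᵢ is the stratum total.
Stratum 1 (Women): n = 4723; a·d/n = 2917·602/4723 = 371.8048; b·c/n = 690·514/4723 = 75.0921
Stratum 2 (Men): n = 2483; a·d/n = 257·1610/2483 = 166.6412; b·c/n = 308·308/2483 = 38.2054
OR_MH = (371.8048 + 166.6412) / (75.0921 + 38.2054) = 538.4459 / 113.2975 = 4.75250

4.75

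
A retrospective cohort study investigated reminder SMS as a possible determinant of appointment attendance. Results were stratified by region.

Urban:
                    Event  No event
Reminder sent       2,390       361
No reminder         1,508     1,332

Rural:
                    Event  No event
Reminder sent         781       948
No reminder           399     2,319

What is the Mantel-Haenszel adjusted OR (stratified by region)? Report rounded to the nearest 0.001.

OR_MH = Σ(aᵢdᵢ/nᵢ) / Σ(bᵢcᵢ/nᵢ), where nᵢ is the stratum total.
Stratum 1 (Urban): n = 5591; a·d/n = 2390·1332/5591 = 569.3937; b·c/n = 361·1508/5591 = 97.3686
Stratum 2 (Rural): n = 4447; a·d/n = 781·2319/4447 = 407.2721; b·c/n = 948·399/4447 = 85.0578
OR_MH = (569.3937 + 407.2721) / (97.3686 + 85.0578) = 976.6658 / 182.4264 = 5.35375

5.354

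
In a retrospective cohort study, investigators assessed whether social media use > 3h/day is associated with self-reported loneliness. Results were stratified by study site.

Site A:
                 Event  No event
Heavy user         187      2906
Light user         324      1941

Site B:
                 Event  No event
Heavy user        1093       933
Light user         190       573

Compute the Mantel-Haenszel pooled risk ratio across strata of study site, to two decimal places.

1.16

RR_MH = Σ(aᵢ·n₀ᵢ/nᵢ) / Σ(cᵢ·n₁ᵢ/nᵢ), with n₁ᵢ = aᵢ+bᵢ (exposed), n₀ᵢ = cᵢ+dᵢ (unexposed), nᵢ = n₁ᵢ+n₀ᵢ.
Stratum 1 (Site A): n₁ = 3093, n₀ = 2265, n = 5358; a·n₀/n = 187·2265/5358 = 79.0510; c·n₁/n = 324·3093/5358 = 187.0347
Stratum 2 (Site B): n₁ = 2026, n₀ = 763, n = 2789; a·n₀/n = 1093·763/2789 = 299.0172; c·n₁/n = 190·2026/2789 = 138.0208
RR_MH = (79.0510 + 299.0172) / (187.0347 + 138.0208) = 378.0682 / 325.0555 = 1.16309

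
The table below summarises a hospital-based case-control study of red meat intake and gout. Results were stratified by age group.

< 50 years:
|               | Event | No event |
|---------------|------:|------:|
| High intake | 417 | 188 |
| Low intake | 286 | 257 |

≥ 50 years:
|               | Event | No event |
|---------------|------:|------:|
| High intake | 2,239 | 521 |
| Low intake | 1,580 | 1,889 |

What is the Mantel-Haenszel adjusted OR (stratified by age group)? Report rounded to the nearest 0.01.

4.32

OR_MH = Σ(aᵢdᵢ/nᵢ) / Σ(bᵢcᵢ/nᵢ), where nᵢ is the stratum total.
Stratum 1 (< 50 years): n = 1148; a·d/n = 417·257/1148 = 93.3528; b·c/n = 188·286/1148 = 46.8362
Stratum 2 (≥ 50 years): n = 6229; a·d/n = 2239·1889/6229 = 678.9968; b·c/n = 521·1580/6229 = 132.1528
OR_MH = (93.3528 + 678.9968) / (46.8362 + 132.1528) = 772.3496 / 178.9891 = 4.31507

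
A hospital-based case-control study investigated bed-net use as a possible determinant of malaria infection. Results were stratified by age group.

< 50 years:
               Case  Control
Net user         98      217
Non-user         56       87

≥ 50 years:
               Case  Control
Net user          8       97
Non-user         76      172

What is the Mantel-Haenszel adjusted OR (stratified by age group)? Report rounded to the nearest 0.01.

0.47

OR_MH = Σ(aᵢdᵢ/nᵢ) / Σ(bᵢcᵢ/nᵢ), where nᵢ is the stratum total.
Stratum 1 (< 50 years): n = 458; a·d/n = 98·87/458 = 18.6157; b·c/n = 217·56/458 = 26.5328
Stratum 2 (≥ 50 years): n = 353; a·d/n = 8·172/353 = 3.8980; b·c/n = 97·76/353 = 20.8839
OR_MH = (18.6157 + 3.8980) / (26.5328 + 20.8839) = 22.5137 / 47.4166 = 0.47481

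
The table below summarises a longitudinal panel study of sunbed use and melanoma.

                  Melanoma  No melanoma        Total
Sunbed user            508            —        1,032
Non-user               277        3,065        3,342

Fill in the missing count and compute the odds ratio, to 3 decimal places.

10.727

The missing cell is in the exposed row: 1032 − 508 = 524.
So a = 508, b = 524, c = 277, d = 3065.
OR = (a·d)/(b·c) = (508 × 3065) / (524 × 277) = 1557020 / 145148 = 10.72712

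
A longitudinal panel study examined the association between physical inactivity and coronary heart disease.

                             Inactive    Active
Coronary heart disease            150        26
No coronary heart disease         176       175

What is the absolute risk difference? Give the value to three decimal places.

0.331

Reading the table with exposure as columns: a = 150 (Inactive, case), b = 176 (Inactive, non-case), c = 26 (Active, case), d = 175.
Risk in exposed = 150/326 = 0.460123; risk in unexposed = 26/201 = 0.129353.
Risk difference = 0.460123 − 0.129353 = 0.330769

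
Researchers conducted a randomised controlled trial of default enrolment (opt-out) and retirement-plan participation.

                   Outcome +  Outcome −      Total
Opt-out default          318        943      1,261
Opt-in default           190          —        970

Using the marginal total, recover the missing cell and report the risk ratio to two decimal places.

The missing cell is in the unexposed row: 970 − 190 = 780.
So a = 318, b = 943, c = 190, d = 780.
RR = [a/(a+b)] / [c/(c+d)] = (318/1261) / (190/970) = 0.25218/0.19588 = 1.28745

1.29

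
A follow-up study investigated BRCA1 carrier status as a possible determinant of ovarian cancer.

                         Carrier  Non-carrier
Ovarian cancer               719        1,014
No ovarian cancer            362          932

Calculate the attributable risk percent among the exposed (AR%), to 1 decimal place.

21.7

Reading the table with exposure as columns: a = 719 (Carrier, case), b = 362 (Carrier, non-case), c = 1014 (Non-carrier, case), d = 932.
Risk in exposed = 719/1081 = 0.66512; risk in unexposed = 1014/1946 = 0.52107.
RR = 0.66512/0.52107 = 1.27646
AR% = (RR − 1)/RR × 100 = (1.27646 − 1)/1.27646 × 100 = 21.6585%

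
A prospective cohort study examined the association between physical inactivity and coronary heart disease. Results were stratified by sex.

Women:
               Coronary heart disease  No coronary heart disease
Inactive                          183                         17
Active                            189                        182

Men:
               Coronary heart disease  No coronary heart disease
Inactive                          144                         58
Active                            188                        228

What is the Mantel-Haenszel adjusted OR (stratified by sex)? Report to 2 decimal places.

OR_MH = Σ(aᵢdᵢ/nᵢ) / Σ(bᵢcᵢ/nᵢ), where nᵢ is the stratum total.
Stratum 1 (Women): n = 571; a·d/n = 183·182/571 = 58.3292; b·c/n = 17·189/571 = 5.6270
Stratum 2 (Men): n = 618; a·d/n = 144·228/618 = 53.1262; b·c/n = 58·188/618 = 17.6440
OR_MH = (58.3292 + 53.1262) / (5.6270 + 17.6440) = 111.4555 / 23.2710 = 4.78946

4.79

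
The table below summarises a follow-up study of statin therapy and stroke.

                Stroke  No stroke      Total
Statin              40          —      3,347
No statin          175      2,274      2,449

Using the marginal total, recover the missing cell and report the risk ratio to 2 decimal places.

The missing cell is in the exposed row: 3347 − 40 = 3307.
So a = 40, b = 3307, c = 175, d = 2274.
RR = [a/(a+b)] / [c/(c+d)] = (40/3347) / (175/2449) = 0.01195/0.07146 = 0.16725

0.17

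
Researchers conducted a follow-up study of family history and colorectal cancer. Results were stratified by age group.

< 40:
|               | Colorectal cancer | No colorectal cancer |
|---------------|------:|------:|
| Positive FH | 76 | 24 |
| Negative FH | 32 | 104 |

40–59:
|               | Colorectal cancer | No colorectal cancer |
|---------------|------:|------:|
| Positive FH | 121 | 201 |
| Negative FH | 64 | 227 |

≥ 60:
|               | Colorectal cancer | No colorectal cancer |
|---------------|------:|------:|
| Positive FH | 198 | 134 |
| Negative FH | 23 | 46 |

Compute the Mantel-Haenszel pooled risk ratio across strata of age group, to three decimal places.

RR_MH = Σ(aᵢ·n₀ᵢ/nᵢ) / Σ(cᵢ·n₁ᵢ/nᵢ), with n₁ᵢ = aᵢ+bᵢ (exposed), n₀ᵢ = cᵢ+dᵢ (unexposed), nᵢ = n₁ᵢ+n₀ᵢ.
Stratum 1 (< 40): n₁ = 100, n₀ = 136, n = 236; a·n₀/n = 76·136/236 = 43.7966; c·n₁/n = 32·100/236 = 13.5593
Stratum 2 (40–59): n₁ = 322, n₀ = 291, n = 613; a·n₀/n = 121·291/613 = 57.4405; c·n₁/n = 64·322/613 = 33.6183
Stratum 3 (≥ 60): n₁ = 332, n₀ = 69, n = 401; a·n₀/n = 198·69/401 = 34.0698; c·n₁/n = 23·332/401 = 19.0424
RR_MH = (43.7966 + 57.4405 + 34.0698) / (13.5593 + 33.6183 + 19.0424) = 135.3069 / 66.2200 = 2.04329

2.043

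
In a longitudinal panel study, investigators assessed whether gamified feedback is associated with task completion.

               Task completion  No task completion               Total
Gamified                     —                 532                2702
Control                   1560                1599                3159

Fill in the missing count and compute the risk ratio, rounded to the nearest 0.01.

The missing cell is in the exposed row: 2702 − 532 = 2170.
So a = 2170, b = 532, c = 1560, d = 1599.
RR = [a/(a+b)] / [c/(c+d)] = (2170/2702) / (1560/3159) = 0.80311/0.49383 = 1.62630

1.63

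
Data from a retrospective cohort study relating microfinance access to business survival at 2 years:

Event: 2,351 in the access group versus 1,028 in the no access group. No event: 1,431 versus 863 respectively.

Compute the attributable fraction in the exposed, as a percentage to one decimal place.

12.5

From the description: a = 2351, b = 1431, c = 1028, d = 863.
Risk in exposed = 2351/3782 = 0.62163; risk in unexposed = 1028/1891 = 0.54363.
RR = 0.62163/0.54363 = 1.14348
AR% = (RR − 1)/RR × 100 = (1.14348 − 1)/1.14348 × 100 = 12.5479%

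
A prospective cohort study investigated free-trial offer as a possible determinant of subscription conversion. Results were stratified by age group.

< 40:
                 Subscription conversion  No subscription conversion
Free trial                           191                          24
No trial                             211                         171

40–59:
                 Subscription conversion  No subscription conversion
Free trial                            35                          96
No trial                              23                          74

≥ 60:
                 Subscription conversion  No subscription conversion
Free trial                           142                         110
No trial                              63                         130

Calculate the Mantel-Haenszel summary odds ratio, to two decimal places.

3.19

OR_MH = Σ(aᵢdᵢ/nᵢ) / Σ(bᵢcᵢ/nᵢ), where nᵢ is the stratum total.
Stratum 1 (< 40): n = 597; a·d/n = 191·171/597 = 54.7085; b·c/n = 24·211/597 = 8.4824
Stratum 2 (40–59): n = 228; a·d/n = 35·74/228 = 11.3596; b·c/n = 96·23/228 = 9.6842
Stratum 3 (≥ 60): n = 445; a·d/n = 142·130/445 = 41.4831; b·c/n = 110·63/445 = 15.5730
OR_MH = (54.7085 + 11.3596 + 41.4831) / (8.4824 + 9.6842 + 15.5730) = 107.5513 / 33.7397 = 3.18768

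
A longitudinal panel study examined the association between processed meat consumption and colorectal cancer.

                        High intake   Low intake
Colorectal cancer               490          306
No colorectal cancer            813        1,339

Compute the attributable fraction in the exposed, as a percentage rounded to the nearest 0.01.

50.53

Reading the table with exposure as columns: a = 490 (High intake, case), b = 813 (High intake, non-case), c = 306 (Low intake, case), d = 1339.
Risk in exposed = 490/1303 = 0.37606; risk in unexposed = 306/1645 = 0.18602.
RR = 0.37606/0.18602 = 2.02160
AR% = (RR − 1)/RR × 100 = (2.02160 − 1)/2.02160 × 100 = 50.5343%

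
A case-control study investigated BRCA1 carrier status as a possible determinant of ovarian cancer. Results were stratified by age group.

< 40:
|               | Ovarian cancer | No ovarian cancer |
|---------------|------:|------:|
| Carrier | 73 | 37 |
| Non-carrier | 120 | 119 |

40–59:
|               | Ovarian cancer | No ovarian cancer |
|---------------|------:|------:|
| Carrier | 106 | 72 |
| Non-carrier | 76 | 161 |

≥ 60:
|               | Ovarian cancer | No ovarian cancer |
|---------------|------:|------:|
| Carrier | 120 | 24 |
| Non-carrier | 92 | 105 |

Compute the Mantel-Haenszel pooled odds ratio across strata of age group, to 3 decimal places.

OR_MH = Σ(aᵢdᵢ/nᵢ) / Σ(bᵢcᵢ/nᵢ), where nᵢ is the stratum total.
Stratum 1 (< 40): n = 349; a·d/n = 73·119/349 = 24.8911; b·c/n = 37·120/349 = 12.7221
Stratum 2 (40–59): n = 415; a·d/n = 106·161/415 = 41.1229; b·c/n = 72·76/415 = 13.1855
Stratum 3 (≥ 60): n = 341; a·d/n = 120·105/341 = 36.9501; b·c/n = 24·92/341 = 6.4751
OR_MH = (24.8911 + 41.1229 + 36.9501) / (12.7221 + 13.1855 + 6.4751) = 102.9642 / 32.3827 = 3.17961

3.180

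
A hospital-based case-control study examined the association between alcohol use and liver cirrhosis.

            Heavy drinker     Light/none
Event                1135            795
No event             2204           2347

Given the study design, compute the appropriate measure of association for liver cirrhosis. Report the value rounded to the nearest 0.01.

1.52

Reading the table with exposure as columns: a = 1135 (Heavy drinker, case), b = 2204 (Heavy drinker, non-case), c = 795 (Light/none, case), d = 2347.
This is a hospital-based case-control study: participants were sampled on outcome status, so risks in the source population cannot be estimated directly — relative risk is not valid here. The odds ratio is the appropriate measure.
OR = (a·d)/(b·c) = (1135 × 2347) / (2204 × 795) = 2663845 / 1752180 = 1.52030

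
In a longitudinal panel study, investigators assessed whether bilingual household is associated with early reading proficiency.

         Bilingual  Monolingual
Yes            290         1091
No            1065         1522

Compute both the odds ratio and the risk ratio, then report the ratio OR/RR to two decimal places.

Reading the table with exposure as columns: a = 290 (Bilingual, case), b = 1065 (Bilingual, non-case), c = 1091 (Monolingual, case), d = 1522.
OR = (290·1522)/(1065·1091) = 441380/1161915 = 0.37987
Risk in exposed = 290/1355 = 0.21402; risk in unexposed = 1091/2613 = 0.41753; RR = 0.51259
OR/RR = 0.37987 / 0.51259 = 0.74108
The outcome is not rare, so the OR lies further from 1 than the RR.

0.74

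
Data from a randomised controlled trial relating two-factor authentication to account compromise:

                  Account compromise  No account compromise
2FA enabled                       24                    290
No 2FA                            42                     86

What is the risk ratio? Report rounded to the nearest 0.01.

Cells: a = 24, b = 290, c = 42, d = 86.
Risk in exposed = 24/314 = 0.07643; risk in unexposed = 42/128 = 0.32812.
RR = 0.07643 / 0.32812 = 0.23294
The risk is 77% lower among the exposed than among the unexposed.

0.23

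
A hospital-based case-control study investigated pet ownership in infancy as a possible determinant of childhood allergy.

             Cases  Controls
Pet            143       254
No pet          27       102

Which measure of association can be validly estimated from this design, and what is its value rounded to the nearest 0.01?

Cells: a = 143, b = 254, c = 27, d = 102.
This is a hospital-based case-control study: participants were sampled on outcome status, so risks in the source population cannot be estimated directly — relative risk is not valid here. The odds ratio is the appropriate measure.
OR = (a·d)/(b·c) = (143 × 102) / (254 × 27) = 14586 / 6858 = 2.12686

2.13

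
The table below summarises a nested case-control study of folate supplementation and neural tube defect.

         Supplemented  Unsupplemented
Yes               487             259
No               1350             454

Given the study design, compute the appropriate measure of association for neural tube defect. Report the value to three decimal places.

Reading the table with exposure as columns: a = 487 (Supplemented, case), b = 1350 (Supplemented, non-case), c = 259 (Unsupplemented, case), d = 454.
This is a nested case-control study: participants were sampled on outcome status, so risks in the source population cannot be estimated directly — relative risk is not valid here. The odds ratio is the appropriate measure.
OR = (a·d)/(b·c) = (487 × 454) / (1350 × 259) = 221098 / 349650 = 0.63234

0.632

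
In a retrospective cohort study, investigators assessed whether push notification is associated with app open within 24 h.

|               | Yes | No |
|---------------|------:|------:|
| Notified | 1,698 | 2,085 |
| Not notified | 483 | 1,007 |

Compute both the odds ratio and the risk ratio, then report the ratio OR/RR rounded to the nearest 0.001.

Cells: a = 1698, b = 2085, c = 483, d = 1007.
OR = (1698·1007)/(2085·483) = 1709886/1007055 = 1.69791
Risk in exposed = 1698/3783 = 0.44885; risk in unexposed = 483/1490 = 0.32416; RR = 1.38465
OR/RR = 1.69791 / 1.38465 = 1.22623
The outcome is not rare, so the OR lies further from 1 than the RR.

1.226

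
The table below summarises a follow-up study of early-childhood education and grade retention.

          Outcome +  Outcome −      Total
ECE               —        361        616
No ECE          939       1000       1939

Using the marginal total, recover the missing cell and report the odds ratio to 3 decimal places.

0.752

The missing cell is in the exposed row: 616 − 361 = 255.
So a = 255, b = 361, c = 939, d = 1000.
OR = (a·d)/(b·c) = (255 × 1000) / (361 × 939) = 255000 / 338979 = 0.75226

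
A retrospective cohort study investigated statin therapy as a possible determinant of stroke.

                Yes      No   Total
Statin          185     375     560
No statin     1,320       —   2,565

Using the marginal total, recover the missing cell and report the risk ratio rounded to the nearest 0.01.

The missing cell is in the unexposed row: 2565 − 1320 = 1245.
So a = 185, b = 375, c = 1320, d = 1245.
RR = [a/(a+b)] / [c/(c+d)] = (185/560) / (1320/2565) = 0.33036/0.51462 = 0.64194

0.64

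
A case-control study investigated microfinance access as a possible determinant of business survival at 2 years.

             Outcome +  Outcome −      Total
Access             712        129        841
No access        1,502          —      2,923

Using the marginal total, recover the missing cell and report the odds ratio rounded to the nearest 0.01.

The missing cell is in the unexposed row: 2923 − 1502 = 1421.
So a = 712, b = 129, c = 1502, d = 1421.
OR = (a·d)/(b·c) = (712 × 1421) / (129 × 1502) = 1011752 / 193758 = 5.22173

5.22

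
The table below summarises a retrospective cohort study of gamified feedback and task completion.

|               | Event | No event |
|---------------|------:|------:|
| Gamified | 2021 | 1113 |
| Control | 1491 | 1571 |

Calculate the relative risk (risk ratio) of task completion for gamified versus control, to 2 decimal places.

Cells: a = 2021, b = 1113, c = 1491, d = 1571.
Risk in exposed = 2021/3134 = 0.64486; risk in unexposed = 1491/3062 = 0.48694.
RR = 0.64486 / 0.48694 = 1.32433
The risk among the exposed is 1.32 times that among the unexposed.

1.32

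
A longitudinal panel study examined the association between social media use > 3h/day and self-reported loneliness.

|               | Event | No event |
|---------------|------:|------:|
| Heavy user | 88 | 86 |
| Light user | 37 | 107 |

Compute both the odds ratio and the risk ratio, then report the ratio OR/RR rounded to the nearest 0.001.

1.503

Cells: a = 88, b = 86, c = 37, d = 107.
OR = (88·107)/(86·37) = 9416/3182 = 2.95915
Risk in exposed = 88/174 = 0.50575; risk in unexposed = 37/144 = 0.25694; RR = 1.96831
OR/RR = 2.95915 / 1.96831 = 1.50339
The outcome is not rare, so the OR lies further from 1 than the RR.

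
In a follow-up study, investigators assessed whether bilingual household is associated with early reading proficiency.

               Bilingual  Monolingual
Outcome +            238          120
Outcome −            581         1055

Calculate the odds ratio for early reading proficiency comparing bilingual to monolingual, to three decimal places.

3.601

Reading the table with exposure as columns: a = 238 (Bilingual, case), b = 581 (Bilingual, non-case), c = 120 (Monolingual, case), d = 1055.
OR = (a·d)/(b·c) = (238 × 1055) / (581 × 120) = 251090 / 69720 = 3.60141
The odds of early reading proficiency are about 3.60 times as high in the bilingual group.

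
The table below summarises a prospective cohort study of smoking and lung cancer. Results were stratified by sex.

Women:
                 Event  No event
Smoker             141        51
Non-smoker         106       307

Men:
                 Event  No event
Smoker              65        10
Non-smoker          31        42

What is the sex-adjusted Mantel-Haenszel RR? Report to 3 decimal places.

2.600

RR_MH = Σ(aᵢ·n₀ᵢ/nᵢ) / Σ(cᵢ·n₁ᵢ/nᵢ), with n₁ᵢ = aᵢ+bᵢ (exposed), n₀ᵢ = cᵢ+dᵢ (unexposed), nᵢ = n₁ᵢ+n₀ᵢ.
Stratum 1 (Women): n₁ = 192, n₀ = 413, n = 605; a·n₀/n = 141·413/605 = 96.2529; c·n₁/n = 106·192/605 = 33.6397
Stratum 2 (Men): n₁ = 75, n₀ = 73, n = 148; a·n₀/n = 65·73/148 = 32.0608; c·n₁/n = 31·75/148 = 15.7095
RR_MH = (96.2529 + 32.0608) / (33.6397 + 15.7095) = 128.3137 / 49.3491 = 2.60012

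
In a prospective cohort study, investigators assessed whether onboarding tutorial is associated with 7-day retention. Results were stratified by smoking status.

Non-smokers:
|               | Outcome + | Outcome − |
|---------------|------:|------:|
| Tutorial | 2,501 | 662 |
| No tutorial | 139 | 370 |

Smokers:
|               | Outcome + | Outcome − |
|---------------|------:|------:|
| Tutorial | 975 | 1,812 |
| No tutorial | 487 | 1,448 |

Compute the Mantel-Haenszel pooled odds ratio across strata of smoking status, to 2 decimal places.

OR_MH = Σ(aᵢdᵢ/nᵢ) / Σ(bᵢcᵢ/nᵢ), where nᵢ is the stratum total.
Stratum 1 (Non-smokers): n = 3672; a·d/n = 2501·370/3672 = 252.0071; b·c/n = 662·139/3672 = 25.0594
Stratum 2 (Smokers): n = 4722; a·d/n = 975·1448/4722 = 298.9835; b·c/n = 1812·487/4722 = 186.8793
OR_MH = (252.0071 + 298.9835) / (25.0594 + 186.8793) = 550.9906 / 211.9387 = 2.59976

2.60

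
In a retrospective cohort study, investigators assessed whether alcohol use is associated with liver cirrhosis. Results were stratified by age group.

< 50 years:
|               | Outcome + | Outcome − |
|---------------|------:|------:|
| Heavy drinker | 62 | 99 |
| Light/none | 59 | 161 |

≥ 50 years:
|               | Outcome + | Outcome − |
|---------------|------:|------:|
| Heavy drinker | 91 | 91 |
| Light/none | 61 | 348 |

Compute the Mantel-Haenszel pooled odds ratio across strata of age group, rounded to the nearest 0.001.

3.227

OR_MH = Σ(aᵢdᵢ/nᵢ) / Σ(bᵢcᵢ/nᵢ), where nᵢ is the stratum total.
Stratum 1 (< 50 years): n = 381; a·d/n = 62·161/381 = 26.1995; b·c/n = 99·59/381 = 15.3307
Stratum 2 (≥ 50 years): n = 591; a·d/n = 91·348/591 = 53.5838; b·c/n = 91·61/591 = 9.3926
OR_MH = (26.1995 + 53.5838) / (15.3307 + 9.3926) = 79.7832 / 24.7233 = 3.22705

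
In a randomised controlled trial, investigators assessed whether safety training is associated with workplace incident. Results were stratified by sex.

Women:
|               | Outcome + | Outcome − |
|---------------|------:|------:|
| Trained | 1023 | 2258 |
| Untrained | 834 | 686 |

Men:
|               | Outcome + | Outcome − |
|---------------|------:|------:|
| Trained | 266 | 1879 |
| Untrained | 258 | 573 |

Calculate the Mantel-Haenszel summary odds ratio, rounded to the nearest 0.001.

OR_MH = Σ(aᵢdᵢ/nᵢ) / Σ(bᵢcᵢ/nᵢ), where nᵢ is the stratum total.
Stratum 1 (Women): n = 4801; a·d/n = 1023·686/4801 = 146.1733; b·c/n = 2258·834/4801 = 392.2458
Stratum 2 (Men): n = 2976; a·d/n = 266·573/2976 = 51.2157; b·c/n = 1879·258/2976 = 162.8972
OR_MH = (146.1733 + 51.2157) / (392.2458 + 162.8972) = 197.3890 / 555.1430 = 0.35556

0.356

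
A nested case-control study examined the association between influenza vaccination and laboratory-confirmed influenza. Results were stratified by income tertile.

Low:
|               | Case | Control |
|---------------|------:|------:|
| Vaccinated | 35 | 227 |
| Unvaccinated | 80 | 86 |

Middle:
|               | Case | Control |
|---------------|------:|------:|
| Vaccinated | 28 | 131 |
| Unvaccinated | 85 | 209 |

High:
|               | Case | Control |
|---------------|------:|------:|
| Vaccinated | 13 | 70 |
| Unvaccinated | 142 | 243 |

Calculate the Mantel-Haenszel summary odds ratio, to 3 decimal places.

OR_MH = Σ(aᵢdᵢ/nᵢ) / Σ(bᵢcᵢ/nᵢ), where nᵢ is the stratum total.
Stratum 1 (Low): n = 428; a·d/n = 35·86/428 = 7.0327; b·c/n = 227·80/428 = 42.4299
Stratum 2 (Middle): n = 453; a·d/n = 28·209/453 = 12.9183; b·c/n = 131·85/453 = 24.5806
Stratum 3 (High): n = 468; a·d/n = 13·243/468 = 6.7500; b·c/n = 70·142/468 = 21.2393
OR_MH = (7.0327 + 12.9183 + 6.7500) / (42.4299 + 24.5806 + 21.2393) = 26.7010 / 88.2498 = 0.30256

0.303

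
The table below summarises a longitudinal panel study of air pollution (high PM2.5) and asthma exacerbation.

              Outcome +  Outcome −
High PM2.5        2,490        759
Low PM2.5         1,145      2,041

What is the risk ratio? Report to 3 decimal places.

Cells: a = 2490, b = 759, c = 1145, d = 2041.
Risk in exposed = 2490/3249 = 0.76639; risk in unexposed = 1145/3186 = 0.35938.
RR = 0.76639 / 0.35938 = 2.13250
The risk among the exposed is 2.13 times that among the unexposed.

2.133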